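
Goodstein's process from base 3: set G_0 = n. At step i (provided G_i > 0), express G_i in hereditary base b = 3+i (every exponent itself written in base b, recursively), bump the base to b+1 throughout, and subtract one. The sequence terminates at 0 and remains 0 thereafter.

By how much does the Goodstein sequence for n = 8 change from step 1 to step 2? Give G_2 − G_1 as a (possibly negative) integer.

1

G_0=8  [base 3] 2·3 + 2  →[3↦4]→  2·4 + 2 = 10  −1 ⇒ G_1=9
G_1=9  [base 4] 2·4 + 1  →[4↦5]→  2·5 + 1 = 11  −1 ⇒ G_2=10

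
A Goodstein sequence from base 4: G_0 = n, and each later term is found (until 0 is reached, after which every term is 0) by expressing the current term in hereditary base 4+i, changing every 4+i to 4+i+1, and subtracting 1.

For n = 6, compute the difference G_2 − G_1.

i=0: 6 = 4 + 2 (b=4); 4→5: 5 + 2 = 7; 7−1 = 6
i=1: 6 = 5 + 1 (b=5); 5→6: 6 + 1 = 7; 7−1 = 6

0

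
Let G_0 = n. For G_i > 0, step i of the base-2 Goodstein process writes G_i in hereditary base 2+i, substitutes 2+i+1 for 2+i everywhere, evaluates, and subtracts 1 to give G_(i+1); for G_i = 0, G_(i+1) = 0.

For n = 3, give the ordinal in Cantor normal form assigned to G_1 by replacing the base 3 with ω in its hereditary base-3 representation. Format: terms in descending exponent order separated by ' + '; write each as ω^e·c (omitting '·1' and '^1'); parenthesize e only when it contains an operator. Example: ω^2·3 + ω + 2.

G_0 = 3. HB_2(3) = 2 + 1. Bump = 4. G_1 = 3.
G_1 = 3. HB_3(3) = 3. Bump = 4. G_2 = 3.

ω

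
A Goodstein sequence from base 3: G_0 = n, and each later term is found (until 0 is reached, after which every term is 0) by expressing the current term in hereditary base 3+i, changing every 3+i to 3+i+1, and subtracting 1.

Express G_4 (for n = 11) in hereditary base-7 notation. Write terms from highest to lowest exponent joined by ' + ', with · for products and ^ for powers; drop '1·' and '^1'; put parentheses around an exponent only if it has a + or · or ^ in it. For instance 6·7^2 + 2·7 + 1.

5·7 + 4

11 —HB3→ 3^2 + 2 —bump→ 4^2 + 2 = 18 —(−1)→ 17
17 —HB4→ 4^2 + 1 —bump→ 5^2 + 1 = 26 —(−1)→ 25
25 —HB5→ 5^2 —bump→ 6^2 = 36 —(−1)→ 35
35 —HB6→ 5·6 + 5 —bump→ 5·7 + 5 = 40 —(−1)→ 39
39 —HB7→ 5·7 + 4 —bump→ 5·8 + 4 = 44 —(−1)→ 43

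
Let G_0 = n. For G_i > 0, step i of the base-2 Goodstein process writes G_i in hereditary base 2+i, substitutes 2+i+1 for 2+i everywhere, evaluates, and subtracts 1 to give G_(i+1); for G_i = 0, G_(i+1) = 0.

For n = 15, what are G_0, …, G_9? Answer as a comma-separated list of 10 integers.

15, 111, 1283, 18752, 326593, 6588344, 150994943, 3524450280, 100077777775, 3138578427934

(0) 15|_2 = 2^(2 + 1) + 2^2 + 2 + 1 ↦ 3^(3 + 1) + 3^3 + 3 + 1|_3 = 112 ⇒ 111
(1) 111|_3 = 3^(3 + 1) + 3^3 + 3 ↦ 4^(4 + 1) + 4^4 + 4|_4 = 1284 ⇒ 1283
(2) 1283|_4 = 4^(4 + 1) + 4^4 + 3 ↦ 5^(5 + 1) + 5^5 + 3|_5 = 18753 ⇒ 18752
(3) 18752|_5 = 5^(5 + 1) + 5^5 + 2 ↦ 6^(6 + 1) + 6^6 + 2|_6 = 326594 ⇒ 326593
(4) 326593|_6 = 6^(6 + 1) + 6^6 + 1 ↦ 7^(7 + 1) + 7^7 + 1|_7 = 6588345 ⇒ 6588344
(5) 6588344|_7 = 7^(7 + 1) + 7^7 ↦ 8^(8 + 1) + 8^8|_8 = 150994944 ⇒ 150994943
(6) 150994943|_8 = 8^(8 + 1) + 7·8^7 + 7·8^6 + 7·8^5 + 7·8^4 + 7·8^3 + 7·8^2 + 7·8 + 7 ↦ 9^(9 + 1) + 7·9^7 + 7·9^6 + 7·9^5 + 7·9^4 + 7·9^3 + 7·9^2 + 7·9 + 7|_9 = 3524450281 ⇒ 3524450280
(7) 3524450280|_9 = 9^(9 + 1) + 7·9^7 + 7·9^6 + 7·9^5 + 7·9^4 + 7·9^3 + 7·9^2 + 7·9 + 6 ↦ 10^(10 + 1) + 7·10^7 + 7·10^6 + 7·10^5 + 7·10^4 + 7·10^3 + 7·10^2 + 7·10 + 6|_10 = 100077777776 ⇒ 100077777775
(8) 100077777775|_10 = 10^(10 + 1) + 7·10^7 + 7·10^6 + 7·10^5 + 7·10^4 + 7·10^3 + 7·10^2 + 7·10 + 5 ↦ 11^(11 + 1) + 7·11^7 + 7·11^6 + 7·11^5 + 7·11^4 + 7·11^3 + 7·11^2 + 7·11 + 5|_11 = 3138578427935 ⇒ 3138578427934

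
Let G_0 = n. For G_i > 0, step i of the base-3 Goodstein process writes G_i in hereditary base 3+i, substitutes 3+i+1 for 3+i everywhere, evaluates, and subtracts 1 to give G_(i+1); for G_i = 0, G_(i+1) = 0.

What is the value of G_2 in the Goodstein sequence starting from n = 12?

27

step 0: 12 = 3^2 + 3; sub 4 for 3: 4^2 + 4; = 20; G_1 = 20−1 = 19
step 1: 19 = 4^2 + 3; sub 5 for 4: 5^2 + 3; = 28; G_2 = 28−1 = 27
step 2: 27 = 5^2 + 2; sub 6 for 5: 6^2 + 2; = 38; G_3 = 38−1 = 37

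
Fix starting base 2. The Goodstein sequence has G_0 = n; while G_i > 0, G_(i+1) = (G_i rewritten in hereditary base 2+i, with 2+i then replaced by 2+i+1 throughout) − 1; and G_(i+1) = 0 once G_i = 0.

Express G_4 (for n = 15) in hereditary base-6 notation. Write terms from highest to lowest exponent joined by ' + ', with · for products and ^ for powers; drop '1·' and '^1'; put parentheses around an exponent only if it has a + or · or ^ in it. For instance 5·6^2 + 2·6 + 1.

G_0 = 15. HB_2(15) = 2^(2 + 1) + 2^2 + 2 + 1. Bump = 112. G_1 = 111.
G_1 = 111. HB_3(111) = 3^(3 + 1) + 3^3 + 3. Bump = 1284. G_2 = 1283.
G_2 = 1283. HB_4(1283) = 4^(4 + 1) + 4^4 + 3. Bump = 18753. G_3 = 18752.
G_3 = 18752. HB_5(18752) = 5^(5 + 1) + 5^5 + 2. Bump = 326594. G_4 = 326593.
G_4 = 326593. HB_6(326593) = 6^(6 + 1) + 6^6 + 1. Bump = 6588345. G_5 = 6588344.

6^(6 + 1) + 6^6 + 1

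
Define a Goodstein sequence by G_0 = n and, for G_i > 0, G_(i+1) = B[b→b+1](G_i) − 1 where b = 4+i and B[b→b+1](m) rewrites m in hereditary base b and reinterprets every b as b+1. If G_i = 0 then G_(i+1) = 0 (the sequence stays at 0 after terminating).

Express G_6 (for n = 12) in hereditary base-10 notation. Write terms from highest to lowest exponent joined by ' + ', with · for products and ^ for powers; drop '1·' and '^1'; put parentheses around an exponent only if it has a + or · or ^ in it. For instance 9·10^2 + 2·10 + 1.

G_0=12  [base 4] 3·4  →[4↦5]→  3·5 = 15  −1 ⇒ G_1=14
G_1=14  [base 5] 2·5 + 4  →[5↦6]→  2·6 + 4 = 16  −1 ⇒ G_2=15
G_2=15  [base 6] 2·6 + 3  →[6↦7]→  2·7 + 3 = 17  −1 ⇒ G_3=16
G_3=16  [base 7] 2·7 + 2  →[7↦8]→  2·8 + 2 = 18  −1 ⇒ G_4=17
G_4=17  [base 8] 2·8 + 1  →[8↦9]→  2·9 + 1 = 19  −1 ⇒ G_5=18
G_5=18  [base 9] 2·9  →[9↦10]→  2·10 = 20  −1 ⇒ G_6=19

10 + 9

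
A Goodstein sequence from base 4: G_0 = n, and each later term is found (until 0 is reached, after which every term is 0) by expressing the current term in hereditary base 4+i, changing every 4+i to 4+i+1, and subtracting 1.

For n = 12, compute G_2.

15

base 4: 12 = 3·4; at 5: 3·5 = 15; next = 14
base 5: 14 = 2·5 + 4; at 6: 2·6 + 4 = 16; next = 15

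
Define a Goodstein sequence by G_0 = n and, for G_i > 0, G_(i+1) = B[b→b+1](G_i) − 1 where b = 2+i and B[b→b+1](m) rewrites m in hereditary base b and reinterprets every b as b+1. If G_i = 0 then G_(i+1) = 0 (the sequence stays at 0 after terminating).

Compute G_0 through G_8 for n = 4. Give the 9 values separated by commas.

G_0 = 4. HB_2(4) = 2^2. Bump = 27. G_1 = 26.
G_1 = 26. HB_3(26) = 2·3^2 + 2·3 + 2. Bump = 42. G_2 = 41.
G_2 = 41. HB_4(41) = 2·4^2 + 2·4 + 1. Bump = 61. G_3 = 60.
G_3 = 60. HB_5(60) = 2·5^2 + 2·5. Bump = 84. G_4 = 83.
G_4 = 83. HB_6(83) = 2·6^2 + 6 + 5. Bump = 110. G_5 = 109.
G_5 = 109. HB_7(109) = 2·7^2 + 7 + 4. Bump = 140. G_6 = 139.
G_6 = 139. HB_8(139) = 2·8^2 + 8 + 3. Bump = 174. G_7 = 173.
G_7 = 173. HB_9(173) = 2·9^2 + 9 + 2. Bump = 212. G_8 = 211.

4, 26, 41, 60, 83, 109, 139, 173, 211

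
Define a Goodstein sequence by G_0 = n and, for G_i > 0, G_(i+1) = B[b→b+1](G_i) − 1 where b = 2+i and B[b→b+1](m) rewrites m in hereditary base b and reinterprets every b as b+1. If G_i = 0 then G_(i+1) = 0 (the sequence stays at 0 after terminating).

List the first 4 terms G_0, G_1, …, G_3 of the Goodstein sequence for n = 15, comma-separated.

15, 111, 1283, 18752

G_0=15  [base 2] 2^(2 + 1) + 2^2 + 2 + 1  →[2↦3]→  3^(3 + 1) + 3^3 + 3 + 1 = 112  −1 ⇒ G_1=111
G_1=111  [base 3] 3^(3 + 1) + 3^3 + 3  →[3↦4]→  4^(4 + 1) + 4^4 + 4 = 1284  −1 ⇒ G_2=1283
G_2=1283  [base 4] 4^(4 + 1) + 4^4 + 3  →[4↦5]→  5^(5 + 1) + 5^5 + 3 = 18753  −1 ⇒ G_3=18752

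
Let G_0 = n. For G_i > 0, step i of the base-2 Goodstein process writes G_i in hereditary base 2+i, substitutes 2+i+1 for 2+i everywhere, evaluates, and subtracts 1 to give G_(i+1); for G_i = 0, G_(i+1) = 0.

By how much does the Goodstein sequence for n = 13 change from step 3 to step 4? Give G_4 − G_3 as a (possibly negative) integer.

G_0=13  [base 2] 2^(2 + 1) + 2^2 + 1  →[2↦3]→  3^(3 + 1) + 3^3 + 1 = 109  −1 ⇒ G_1=108
G_1=108  [base 3] 3^(3 + 1) + 3^3  →[3↦4]→  4^(4 + 1) + 4^4 = 1280  −1 ⇒ G_2=1279
G_2=1279  [base 4] 4^(4 + 1) + 3·4^3 + 3·4^2 + 3·4 + 3  →[4↦5]→  5^(5 + 1) + 3·5^3 + 3·5^2 + 3·5 + 3 = 16093  −1 ⇒ G_3=16092
G_3=16092  [base 5] 5^(5 + 1) + 3·5^3 + 3·5^2 + 3·5 + 2  →[5↦6]→  6^(6 + 1) + 3·6^3 + 3·6^2 + 3·6 + 2 = 280712  −1 ⇒ G_4=280711

264619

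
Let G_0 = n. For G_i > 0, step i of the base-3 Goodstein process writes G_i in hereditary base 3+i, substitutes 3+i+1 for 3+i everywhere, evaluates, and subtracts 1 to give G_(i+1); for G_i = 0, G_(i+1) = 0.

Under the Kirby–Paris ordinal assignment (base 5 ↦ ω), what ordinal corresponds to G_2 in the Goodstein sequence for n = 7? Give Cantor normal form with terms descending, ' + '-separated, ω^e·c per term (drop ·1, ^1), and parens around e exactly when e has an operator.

step 0: 7 = 2·3 + 1; sub 4 for 3: 2·4 + 1; = 9; G_1 = 9−1 = 8
step 1: 8 = 2·4; sub 5 for 4: 2·5; = 10; G_2 = 10−1 = 9
step 2: 9 = 5 + 4; sub 6 for 5: 6 + 4; = 10; G_3 = 10−1 = 9

ω + 4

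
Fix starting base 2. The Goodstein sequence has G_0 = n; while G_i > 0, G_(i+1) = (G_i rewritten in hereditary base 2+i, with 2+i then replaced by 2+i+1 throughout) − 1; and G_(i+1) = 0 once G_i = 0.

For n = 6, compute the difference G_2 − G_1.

228

[0] 6 ≡ 2^2 + 2 (base 2). Lift 3: 30. −1: 29.
[1] 29 ≡ 3^3 + 2 (base 3). Lift 4: 258. −1: 257.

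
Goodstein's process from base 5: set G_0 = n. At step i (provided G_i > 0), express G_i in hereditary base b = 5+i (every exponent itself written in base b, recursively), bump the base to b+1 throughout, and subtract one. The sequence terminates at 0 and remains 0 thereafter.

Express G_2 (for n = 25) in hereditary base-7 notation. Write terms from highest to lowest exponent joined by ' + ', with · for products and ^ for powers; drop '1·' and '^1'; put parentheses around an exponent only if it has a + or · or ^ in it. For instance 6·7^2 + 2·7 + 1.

step 0: 25 = 5^2; sub 6 for 5: 6^2; = 36; G_1 = 36−1 = 35
step 1: 35 = 5·6 + 5; sub 7 for 6: 5·7 + 5; = 40; G_2 = 40−1 = 39
step 2: 39 = 5·7 + 4; sub 8 for 7: 5·8 + 4; = 44; G_3 = 44−1 = 43

5·7 + 4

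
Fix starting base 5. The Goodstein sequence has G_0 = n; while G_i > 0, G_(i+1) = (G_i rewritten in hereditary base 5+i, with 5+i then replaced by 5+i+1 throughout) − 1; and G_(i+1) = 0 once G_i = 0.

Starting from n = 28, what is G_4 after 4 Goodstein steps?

80

i=0: 28 = 5^2 + 3 (b=5); 5→6: 6^2 + 3 = 39; 39−1 = 38
i=1: 38 = 6^2 + 2 (b=6); 6→7: 7^2 + 2 = 51; 51−1 = 50
i=2: 50 = 7^2 + 1 (b=7); 7→8: 8^2 + 1 = 65; 65−1 = 64
i=3: 64 = 8^2 (b=8); 8→9: 9^2 = 81; 81−1 = 80
i=4: 80 = 8·9 + 8 (b=9); 9→10: 8·10 + 8 = 88; 88−1 = 87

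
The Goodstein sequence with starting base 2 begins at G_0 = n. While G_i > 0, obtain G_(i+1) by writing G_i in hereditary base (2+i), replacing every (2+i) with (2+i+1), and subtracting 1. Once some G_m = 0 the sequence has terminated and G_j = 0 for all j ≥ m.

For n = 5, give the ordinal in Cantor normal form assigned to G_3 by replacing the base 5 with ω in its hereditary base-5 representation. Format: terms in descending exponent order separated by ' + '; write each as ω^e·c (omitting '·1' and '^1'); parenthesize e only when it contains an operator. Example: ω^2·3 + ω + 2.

base 2: 5 = 2^2 + 1; at 3: 3^3 + 1 = 28; next = 27
base 3: 27 = 3^3; at 4: 4^4 = 256; next = 255
base 4: 255 = 3·4^3 + 3·4^2 + 3·4 + 3; at 5: 3·5^3 + 3·5^2 + 3·5 + 3 = 468; next = 467
base 5: 467 = 3·5^3 + 3·5^2 + 3·5 + 2; at 6: 3·6^3 + 3·6^2 + 3·6 + 2 = 776; next = 775

ω^3·3 + ω^2·3 + ω·3 + 2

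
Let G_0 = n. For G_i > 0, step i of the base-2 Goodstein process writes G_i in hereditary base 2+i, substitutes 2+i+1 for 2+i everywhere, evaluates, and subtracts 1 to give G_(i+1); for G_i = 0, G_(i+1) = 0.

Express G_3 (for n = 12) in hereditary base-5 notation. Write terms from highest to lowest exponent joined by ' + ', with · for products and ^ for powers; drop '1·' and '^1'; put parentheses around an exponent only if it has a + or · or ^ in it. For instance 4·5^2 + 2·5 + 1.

5^(5 + 1) + 2·5^2 + 2·5

G_0 = 12. HB_2(12) = 2^(2 + 1) + 2^2. Bump = 108. G_1 = 107.
G_1 = 107. HB_3(107) = 3^(3 + 1) + 2·3^2 + 2·3 + 2. Bump = 1066. G_2 = 1065.
G_2 = 1065. HB_4(1065) = 4^(4 + 1) + 2·4^2 + 2·4 + 1. Bump = 15686. G_3 = 15685.
G_3 = 15685. HB_5(15685) = 5^(5 + 1) + 2·5^2 + 2·5. Bump = 280020. G_4 = 280019.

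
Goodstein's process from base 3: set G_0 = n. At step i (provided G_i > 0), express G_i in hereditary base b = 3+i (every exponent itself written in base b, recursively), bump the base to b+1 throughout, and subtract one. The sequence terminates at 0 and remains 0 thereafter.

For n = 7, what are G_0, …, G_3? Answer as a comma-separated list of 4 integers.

7, 8, 9, 9

G_0=7  [base 3] 2·3 + 1  →[3↦4]→  2·4 + 1 = 9  −1 ⇒ G_1=8
G_1=8  [base 4] 2·4  →[4↦5]→  2·5 = 10  −1 ⇒ G_2=9
G_2=9  [base 5] 5 + 4  →[5↦6]→  6 + 4 = 10  −1 ⇒ G_3=9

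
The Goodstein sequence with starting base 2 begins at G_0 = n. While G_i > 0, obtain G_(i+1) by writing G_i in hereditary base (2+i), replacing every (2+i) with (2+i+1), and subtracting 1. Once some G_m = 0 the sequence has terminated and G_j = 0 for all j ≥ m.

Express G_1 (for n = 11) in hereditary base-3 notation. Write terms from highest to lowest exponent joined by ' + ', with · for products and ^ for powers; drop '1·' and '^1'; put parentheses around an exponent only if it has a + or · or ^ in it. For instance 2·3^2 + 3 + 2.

[0] 11 ≡ 2^(2 + 1) + 2 + 1 (base 2). Lift 3: 85. −1: 84.
[1] 84 ≡ 3^(3 + 1) + 3 (base 3). Lift 4: 1028. −1: 1027.

3^(3 + 1) + 3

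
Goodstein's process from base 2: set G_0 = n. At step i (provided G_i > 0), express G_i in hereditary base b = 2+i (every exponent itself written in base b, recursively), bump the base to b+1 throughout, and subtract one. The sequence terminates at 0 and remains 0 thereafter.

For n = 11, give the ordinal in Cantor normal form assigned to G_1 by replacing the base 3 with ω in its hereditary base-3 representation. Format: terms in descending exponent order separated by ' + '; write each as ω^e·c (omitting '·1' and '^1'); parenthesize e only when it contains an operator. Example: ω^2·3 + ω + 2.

i=0: 11 = 2^(2 + 1) + 2 + 1 (b=2); 2→3: 3^(3 + 1) + 3 + 1 = 85; 85−1 = 84
i=1: 84 = 3^(3 + 1) + 3 (b=3); 3→4: 4^(4 + 1) + 4 = 1028; 1028−1 = 1027

ω^(ω + 1) + ω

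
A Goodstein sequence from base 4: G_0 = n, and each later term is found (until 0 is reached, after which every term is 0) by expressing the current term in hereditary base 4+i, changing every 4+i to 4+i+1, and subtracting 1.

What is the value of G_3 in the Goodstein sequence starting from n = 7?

7

(0) 7|_4 = 4 + 3 ↦ 5 + 3|_5 = 8 ⇒ 7
(1) 7|_5 = 5 + 2 ↦ 6 + 2|_6 = 8 ⇒ 7
(2) 7|_6 = 6 + 1 ↦ 7 + 1|_7 = 8 ⇒ 7
(3) 7|_7 = 7 ↦ 8|_8 = 8 ⇒ 7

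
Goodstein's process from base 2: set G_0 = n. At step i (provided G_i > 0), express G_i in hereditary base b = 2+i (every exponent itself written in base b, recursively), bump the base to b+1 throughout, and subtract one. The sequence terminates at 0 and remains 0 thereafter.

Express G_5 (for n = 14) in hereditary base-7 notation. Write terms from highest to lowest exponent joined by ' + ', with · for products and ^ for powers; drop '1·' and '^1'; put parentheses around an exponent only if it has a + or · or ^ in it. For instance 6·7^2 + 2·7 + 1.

7^(7 + 1) + 5·7^5 + 5·7^4 + 5·7^3 + 5·7^2 + 5·7 + 4

step 0: 14 = 2^(2 + 1) + 2^2 + 2; sub 3 for 2: 3^(3 + 1) + 3^3 + 3; = 111; G_1 = 111−1 = 110
step 1: 110 = 3^(3 + 1) + 3^3 + 2; sub 4 for 3: 4^(4 + 1) + 4^4 + 2; = 1282; G_2 = 1282−1 = 1281
step 2: 1281 = 4^(4 + 1) + 4^4 + 1; sub 5 for 4: 5^(5 + 1) + 5^5 + 1; = 18751; G_3 = 18751−1 = 18750
step 3: 18750 = 5^(5 + 1) + 5^5; sub 6 for 5: 6^(6 + 1) + 6^6; = 326592; G_4 = 326592−1 = 326591
step 4: 326591 = 6^(6 + 1) + 5·6^5 + 5·6^4 + 5·6^3 + 5·6^2 + 5·6 + 5; sub 7 for 6: 7^(7 + 1) + 5·7^5 + 5·7^4 + 5·7^3 + 5·7^2 + 5·7 + 5; = 5862841; G_5 = 5862841−1 = 5862840
step 5: 5862840 = 7^(7 + 1) + 5·7^5 + 5·7^4 + 5·7^3 + 5·7^2 + 5·7 + 4; sub 8 for 7: 8^(8 + 1) + 5·8^5 + 5·8^4 + 5·8^3 + 5·8^2 + 5·8 + 4; = 134404972; G_6 = 134404972−1 = 134404971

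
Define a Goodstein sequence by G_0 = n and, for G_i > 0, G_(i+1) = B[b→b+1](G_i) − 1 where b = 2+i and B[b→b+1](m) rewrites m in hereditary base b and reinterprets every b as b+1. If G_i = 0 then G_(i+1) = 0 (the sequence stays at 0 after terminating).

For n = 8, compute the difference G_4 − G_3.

base 2: 8 = 2^(2 + 1); at 3: 3^(3 + 1) = 81; next = 80
base 3: 80 = 2·3^3 + 2·3^2 + 2·3 + 2; at 4: 2·4^4 + 2·4^2 + 2·4 + 2 = 554; next = 553
base 4: 553 = 2·4^4 + 2·4^2 + 2·4 + 1; at 5: 2·5^5 + 2·5^2 + 2·5 + 1 = 6311; next = 6310
base 5: 6310 = 2·5^5 + 2·5^2 + 2·5; at 6: 2·6^6 + 2·6^2 + 2·6 = 93396; next = 93395

87085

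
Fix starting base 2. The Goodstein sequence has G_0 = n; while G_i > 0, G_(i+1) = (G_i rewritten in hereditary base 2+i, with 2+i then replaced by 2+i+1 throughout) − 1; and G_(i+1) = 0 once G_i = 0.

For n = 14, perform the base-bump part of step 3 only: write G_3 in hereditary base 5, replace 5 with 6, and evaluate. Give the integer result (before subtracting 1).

326592

14 —HB2→ 2^(2 + 1) + 2^2 + 2 —bump→ 3^(3 + 1) + 3^3 + 3 = 111 —(−1)→ 110
110 —HB3→ 3^(3 + 1) + 3^3 + 2 —bump→ 4^(4 + 1) + 4^4 + 2 = 1282 —(−1)→ 1281
1281 —HB4→ 4^(4 + 1) + 4^4 + 1 —bump→ 5^(5 + 1) + 5^5 + 1 = 18751 —(−1)→ 18750
18750 —HB5→ 5^(5 + 1) + 5^5 —bump→ 6^(6 + 1) + 6^6 = 326592 —(−1)→ 326591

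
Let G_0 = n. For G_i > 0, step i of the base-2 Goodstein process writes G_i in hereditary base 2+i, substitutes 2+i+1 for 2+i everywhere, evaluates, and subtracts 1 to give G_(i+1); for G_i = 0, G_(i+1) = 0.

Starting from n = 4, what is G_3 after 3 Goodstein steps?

4 —HB2→ 2^2 —bump→ 3^3 = 27 —(−1)→ 26
26 —HB3→ 2·3^2 + 2·3 + 2 —bump→ 2·4^2 + 2·4 + 2 = 42 —(−1)→ 41
41 —HB4→ 2·4^2 + 2·4 + 1 —bump→ 2·5^2 + 2·5 + 1 = 61 —(−1)→ 60
60 —HB5→ 2·5^2 + 2·5 —bump→ 2·6^2 + 2·6 = 84 —(−1)→ 83

60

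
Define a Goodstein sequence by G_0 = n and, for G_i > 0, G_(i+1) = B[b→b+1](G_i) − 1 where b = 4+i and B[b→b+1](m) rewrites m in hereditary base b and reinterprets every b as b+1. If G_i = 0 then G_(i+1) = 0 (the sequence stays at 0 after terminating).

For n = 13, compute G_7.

22

[0] 13 ≡ 3·4 + 1 (base 4). Lift 5: 16. −1: 15.
[1] 15 ≡ 3·5 (base 5). Lift 6: 18. −1: 17.
[2] 17 ≡ 2·6 + 5 (base 6). Lift 7: 19. −1: 18.
[3] 18 ≡ 2·7 + 4 (base 7). Lift 8: 20. −1: 19.
[4] 19 ≡ 2·8 + 3 (base 8). Lift 9: 21. −1: 20.
[5] 20 ≡ 2·9 + 2 (base 9). Lift 10: 22. −1: 21.
[6] 21 ≡ 2·10 + 1 (base 10). Lift 11: 23. −1: 22.
[7] 22 ≡ 2·11 (base 11). Lift 12: 24. −1: 23.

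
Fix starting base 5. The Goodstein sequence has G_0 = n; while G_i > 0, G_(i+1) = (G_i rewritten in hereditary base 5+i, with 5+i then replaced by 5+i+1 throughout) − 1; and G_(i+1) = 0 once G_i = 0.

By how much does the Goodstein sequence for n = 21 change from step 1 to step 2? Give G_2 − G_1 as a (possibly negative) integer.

base 5: 21 = 4·5 + 1; at 6: 4·6 + 1 = 25; next = 24
base 6: 24 = 4·6; at 7: 4·7 = 28; next = 27

3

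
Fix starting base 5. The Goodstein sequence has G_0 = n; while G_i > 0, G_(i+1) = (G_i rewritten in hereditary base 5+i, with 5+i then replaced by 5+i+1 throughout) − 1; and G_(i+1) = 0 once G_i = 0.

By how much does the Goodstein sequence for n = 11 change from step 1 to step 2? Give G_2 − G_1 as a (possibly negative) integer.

1

11 —HB5→ 2·5 + 1 —bump→ 2·6 + 1 = 13 —(−1)→ 12
12 —HB6→ 2·6 —bump→ 2·7 = 14 —(−1)→ 13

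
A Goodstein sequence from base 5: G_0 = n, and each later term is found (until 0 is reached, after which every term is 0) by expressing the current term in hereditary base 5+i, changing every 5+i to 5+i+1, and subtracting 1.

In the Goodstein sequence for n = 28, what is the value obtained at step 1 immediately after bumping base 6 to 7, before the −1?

51

base 5: 28 = 5^2 + 3; at 6: 6^2 + 3 = 39; next = 38
base 6: 38 = 6^2 + 2; at 7: 7^2 + 2 = 51; next = 50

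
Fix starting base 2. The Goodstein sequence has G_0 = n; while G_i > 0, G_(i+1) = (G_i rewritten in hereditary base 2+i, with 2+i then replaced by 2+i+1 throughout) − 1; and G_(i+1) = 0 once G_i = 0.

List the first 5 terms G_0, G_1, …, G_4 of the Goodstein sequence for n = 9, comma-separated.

9, 81, 1023, 9842, 140743

step 0: 9 = 2^(2 + 1) + 1; sub 3 for 2: 3^(3 + 1) + 1; = 82; G_1 = 82−1 = 81
step 1: 81 = 3^(3 + 1); sub 4 for 3: 4^(4 + 1); = 1024; G_2 = 1024−1 = 1023
step 2: 1023 = 3·4^4 + 3·4^3 + 3·4^2 + 3·4 + 3; sub 5 for 4: 3·5^5 + 3·5^3 + 3·5^2 + 3·5 + 3; = 9843; G_3 = 9843−1 = 9842
step 3: 9842 = 3·5^5 + 3·5^3 + 3·5^2 + 3·5 + 2; sub 6 for 5: 3·6^6 + 3·6^3 + 3·6^2 + 3·6 + 2; = 140744; G_4 = 140744−1 = 140743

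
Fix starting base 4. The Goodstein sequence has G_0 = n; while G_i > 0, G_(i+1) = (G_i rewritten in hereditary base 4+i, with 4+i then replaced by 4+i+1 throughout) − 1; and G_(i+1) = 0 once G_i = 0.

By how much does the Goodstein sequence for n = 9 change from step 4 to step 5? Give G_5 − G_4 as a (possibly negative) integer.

G_0 = 9. HB_4(9) = 2·4 + 1. Bump = 11. G_1 = 10.
G_1 = 10. HB_5(10) = 2·5. Bump = 12. G_2 = 11.
G_2 = 11. HB_6(11) = 6 + 5. Bump = 12. G_3 = 11.
G_3 = 11. HB_7(11) = 7 + 4. Bump = 12. G_4 = 11.
G_4 = 11. HB_8(11) = 8 + 3. Bump = 12. G_5 = 11.

0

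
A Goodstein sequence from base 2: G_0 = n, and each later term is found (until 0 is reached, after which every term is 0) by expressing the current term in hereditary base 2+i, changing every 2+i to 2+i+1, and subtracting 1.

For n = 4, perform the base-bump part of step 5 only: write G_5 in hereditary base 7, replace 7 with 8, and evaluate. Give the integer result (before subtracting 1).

G_0 = 4. HB_2(4) = 2^2. Bump = 27. G_1 = 26.
G_1 = 26. HB_3(26) = 2·3^2 + 2·3 + 2. Bump = 42. G_2 = 41.
G_2 = 41. HB_4(41) = 2·4^2 + 2·4 + 1. Bump = 61. G_3 = 60.
G_3 = 60. HB_5(60) = 2·5^2 + 2·5. Bump = 84. G_4 = 83.
G_4 = 83. HB_6(83) = 2·6^2 + 6 + 5. Bump = 110. G_5 = 109.

140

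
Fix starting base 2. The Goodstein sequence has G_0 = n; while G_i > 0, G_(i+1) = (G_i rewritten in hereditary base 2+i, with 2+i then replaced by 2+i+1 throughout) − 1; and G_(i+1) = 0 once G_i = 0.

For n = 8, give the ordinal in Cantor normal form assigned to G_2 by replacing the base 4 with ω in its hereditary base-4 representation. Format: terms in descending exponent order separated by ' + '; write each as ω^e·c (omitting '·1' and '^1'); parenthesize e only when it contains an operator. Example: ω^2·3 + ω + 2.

base 2: 8 = 2^(2 + 1); at 3: 3^(3 + 1) = 81; next = 80
base 3: 80 = 2·3^3 + 2·3^2 + 2·3 + 2; at 4: 2·4^4 + 2·4^2 + 2·4 + 2 = 554; next = 553
base 4: 553 = 2·4^4 + 2·4^2 + 2·4 + 1; at 5: 2·5^5 + 2·5^2 + 2·5 + 1 = 6311; next = 6310

ω^ω·2 + ω^2·2 + ω·2 + 1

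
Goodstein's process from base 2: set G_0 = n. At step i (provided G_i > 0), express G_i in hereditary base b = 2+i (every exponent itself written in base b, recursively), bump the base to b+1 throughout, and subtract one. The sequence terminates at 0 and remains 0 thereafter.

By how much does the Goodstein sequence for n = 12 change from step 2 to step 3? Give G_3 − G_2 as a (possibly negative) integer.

14620

step 0: 12 = 2^(2 + 1) + 2^2; sub 3 for 2: 3^(3 + 1) + 3^3; = 108; G_1 = 108−1 = 107
step 1: 107 = 3^(3 + 1) + 2·3^2 + 2·3 + 2; sub 4 for 3: 4^(4 + 1) + 2·4^2 + 2·4 + 2; = 1066; G_2 = 1066−1 = 1065
step 2: 1065 = 4^(4 + 1) + 2·4^2 + 2·4 + 1; sub 5 for 4: 5^(5 + 1) + 2·5^2 + 2·5 + 1; = 15686; G_3 = 15686−1 = 15685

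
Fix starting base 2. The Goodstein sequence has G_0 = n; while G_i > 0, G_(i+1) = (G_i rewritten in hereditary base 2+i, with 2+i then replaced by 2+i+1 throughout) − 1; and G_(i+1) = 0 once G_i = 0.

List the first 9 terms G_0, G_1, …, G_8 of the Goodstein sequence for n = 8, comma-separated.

8, 80, 553, 6310, 93395, 1647195, 33554571, 774841151, 20000000211

[0] 8 ≡ 2^(2 + 1) (base 2). Lift 3: 81. −1: 80.
[1] 80 ≡ 2·3^3 + 2·3^2 + 2·3 + 2 (base 3). Lift 4: 554. −1: 553.
[2] 553 ≡ 2·4^4 + 2·4^2 + 2·4 + 1 (base 4). Lift 5: 6311. −1: 6310.
[3] 6310 ≡ 2·5^5 + 2·5^2 + 2·5 (base 5). Lift 6: 93396. −1: 93395.
[4] 93395 ≡ 2·6^6 + 2·6^2 + 6 + 5 (base 6). Lift 7: 1647196. −1: 1647195.
[5] 1647195 ≡ 2·7^7 + 2·7^2 + 7 + 4 (base 7). Lift 8: 33554572. −1: 33554571.
[6] 33554571 ≡ 2·8^8 + 2·8^2 + 8 + 3 (base 8). Lift 9: 774841152. −1: 774841151.
[7] 774841151 ≡ 2·9^9 + 2·9^2 + 9 + 2 (base 9). Lift 10: 20000000212. −1: 20000000211.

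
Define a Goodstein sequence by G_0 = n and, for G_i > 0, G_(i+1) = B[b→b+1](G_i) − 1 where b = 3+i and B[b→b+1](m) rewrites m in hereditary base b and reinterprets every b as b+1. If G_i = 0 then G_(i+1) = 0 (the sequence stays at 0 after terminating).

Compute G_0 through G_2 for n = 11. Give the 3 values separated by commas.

11 —HB3→ 3^2 + 2 —bump→ 4^2 + 2 = 18 —(−1)→ 17
17 —HB4→ 4^2 + 1 —bump→ 5^2 + 1 = 26 —(−1)→ 25

11, 17, 25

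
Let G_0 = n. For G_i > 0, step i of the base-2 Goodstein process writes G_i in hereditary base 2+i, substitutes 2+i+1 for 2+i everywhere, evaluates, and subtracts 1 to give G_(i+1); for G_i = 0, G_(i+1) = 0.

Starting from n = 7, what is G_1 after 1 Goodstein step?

30

7 —HB2→ 2^2 + 2 + 1 —bump→ 3^3 + 3 + 1 = 31 —(−1)→ 30
30 —HB3→ 3^3 + 3 —bump→ 4^4 + 4 = 260 —(−1)→ 259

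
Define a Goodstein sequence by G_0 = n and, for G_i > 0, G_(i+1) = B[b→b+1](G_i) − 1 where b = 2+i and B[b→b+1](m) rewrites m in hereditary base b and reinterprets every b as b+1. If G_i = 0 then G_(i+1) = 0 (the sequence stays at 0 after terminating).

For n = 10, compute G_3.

(0) 10|_2 = 2^(2 + 1) + 2 ↦ 3^(3 + 1) + 3|_3 = 84 ⇒ 83
(1) 83|_3 = 3^(3 + 1) + 2 ↦ 4^(4 + 1) + 2|_4 = 1026 ⇒ 1025
(2) 1025|_4 = 4^(4 + 1) + 1 ↦ 5^(5 + 1) + 1|_5 = 15626 ⇒ 15625
(3) 15625|_5 = 5^(5 + 1) ↦ 6^(6 + 1)|_6 = 279936 ⇒ 279935

15625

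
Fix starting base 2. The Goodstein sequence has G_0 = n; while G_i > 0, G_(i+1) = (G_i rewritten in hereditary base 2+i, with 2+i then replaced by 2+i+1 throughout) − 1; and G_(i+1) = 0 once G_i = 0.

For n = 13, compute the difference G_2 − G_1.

i=0: 13 = 2^(2 + 1) + 2^2 + 1 (b=2); 2→3: 3^(3 + 1) + 3^3 + 1 = 109; 109−1 = 108
i=1: 108 = 3^(3 + 1) + 3^3 (b=3); 3→4: 4^(4 + 1) + 4^4 = 1280; 1280−1 = 1279

1171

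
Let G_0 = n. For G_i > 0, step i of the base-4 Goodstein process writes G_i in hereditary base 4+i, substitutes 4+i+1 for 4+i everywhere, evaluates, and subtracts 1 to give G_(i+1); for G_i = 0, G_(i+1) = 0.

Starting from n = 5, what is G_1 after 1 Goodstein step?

5

G_0 = 5. HB_4(5) = 4 + 1. Bump = 6. G_1 = 5.
G_1 = 5. HB_5(5) = 5. Bump = 6. G_2 = 5.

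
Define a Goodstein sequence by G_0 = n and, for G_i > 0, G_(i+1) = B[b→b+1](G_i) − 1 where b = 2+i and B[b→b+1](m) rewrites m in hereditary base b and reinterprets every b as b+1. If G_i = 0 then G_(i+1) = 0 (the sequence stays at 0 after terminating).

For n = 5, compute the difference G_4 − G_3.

(0) 5|_2 = 2^2 + 1 ↦ 3^3 + 1|_3 = 28 ⇒ 27
(1) 27|_3 = 3^3 ↦ 4^4|_4 = 256 ⇒ 255
(2) 255|_4 = 3·4^3 + 3·4^2 + 3·4 + 3 ↦ 3·5^3 + 3·5^2 + 3·5 + 3|_5 = 468 ⇒ 467
(3) 467|_5 = 3·5^3 + 3·5^2 + 3·5 + 2 ↦ 3·6^3 + 3·6^2 + 3·6 + 2|_6 = 776 ⇒ 775

308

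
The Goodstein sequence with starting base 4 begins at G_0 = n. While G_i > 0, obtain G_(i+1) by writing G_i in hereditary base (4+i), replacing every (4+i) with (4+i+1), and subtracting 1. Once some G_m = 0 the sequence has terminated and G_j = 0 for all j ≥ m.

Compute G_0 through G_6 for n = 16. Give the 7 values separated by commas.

16, 24, 27, 30, 33, 36, 39

step 0: 16 = 4^2; sub 5 for 4: 5^2; = 25; G_1 = 25−1 = 24
step 1: 24 = 4·5 + 4; sub 6 for 5: 4·6 + 4; = 28; G_2 = 28−1 = 27
step 2: 27 = 4·6 + 3; sub 7 for 6: 4·7 + 3; = 31; G_3 = 31−1 = 30
step 3: 30 = 4·7 + 2; sub 8 for 7: 4·8 + 2; = 34; G_4 = 34−1 = 33
step 4: 33 = 4·8 + 1; sub 9 for 8: 4·9 + 1; = 37; G_5 = 37−1 = 36
step 5: 36 = 4·9; sub 10 for 9: 4·10; = 40; G_6 = 40−1 = 39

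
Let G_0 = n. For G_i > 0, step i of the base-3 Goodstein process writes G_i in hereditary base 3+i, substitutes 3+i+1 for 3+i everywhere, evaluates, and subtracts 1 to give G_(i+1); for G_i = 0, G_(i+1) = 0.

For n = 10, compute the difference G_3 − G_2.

G_0 = 10. HB_3(10) = 3^2 + 1. Bump = 17. G_1 = 16.
G_1 = 16. HB_4(16) = 4^2. Bump = 25. G_2 = 24.
G_2 = 24. HB_5(24) = 4·5 + 4. Bump = 28. G_3 = 27.

3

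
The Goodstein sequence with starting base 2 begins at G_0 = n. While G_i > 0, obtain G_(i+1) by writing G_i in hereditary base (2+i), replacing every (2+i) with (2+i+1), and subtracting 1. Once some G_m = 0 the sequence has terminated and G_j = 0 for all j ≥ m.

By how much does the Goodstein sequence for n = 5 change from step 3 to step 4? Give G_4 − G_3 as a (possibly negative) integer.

308

i=0: 5 = 2^2 + 1 (b=2); 2→3: 3^3 + 1 = 28; 28−1 = 27
i=1: 27 = 3^3 (b=3); 3→4: 4^4 = 256; 256−1 = 255
i=2: 255 = 3·4^3 + 3·4^2 + 3·4 + 3 (b=4); 4→5: 3·5^3 + 3·5^2 + 3·5 + 3 = 468; 468−1 = 467
i=3: 467 = 3·5^3 + 3·5^2 + 3·5 + 2 (b=5); 5→6: 3·6^3 + 3·6^2 + 3·6 + 2 = 776; 776−1 = 775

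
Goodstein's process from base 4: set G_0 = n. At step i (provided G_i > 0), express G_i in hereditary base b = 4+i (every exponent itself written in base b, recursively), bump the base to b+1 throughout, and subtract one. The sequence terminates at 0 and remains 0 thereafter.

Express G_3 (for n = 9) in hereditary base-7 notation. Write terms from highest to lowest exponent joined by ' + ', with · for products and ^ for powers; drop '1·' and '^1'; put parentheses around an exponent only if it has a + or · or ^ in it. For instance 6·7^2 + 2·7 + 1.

[0] 9 ≡ 2·4 + 1 (base 4). Lift 5: 11. −1: 10.
[1] 10 ≡ 2·5 (base 5). Lift 6: 12. −1: 11.
[2] 11 ≡ 6 + 5 (base 6). Lift 7: 12. −1: 11.
[3] 11 ≡ 7 + 4 (base 7). Lift 8: 12. −1: 11.

7 + 4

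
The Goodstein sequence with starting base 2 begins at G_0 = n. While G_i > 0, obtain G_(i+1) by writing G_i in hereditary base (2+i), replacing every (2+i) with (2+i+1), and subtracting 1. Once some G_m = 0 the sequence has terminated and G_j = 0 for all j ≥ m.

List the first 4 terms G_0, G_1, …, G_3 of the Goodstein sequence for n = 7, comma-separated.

base 2: 7 = 2^2 + 2 + 1; at 3: 3^3 + 3 + 1 = 31; next = 30
base 3: 30 = 3^3 + 3; at 4: 4^4 + 4 = 260; next = 259
base 4: 259 = 4^4 + 3; at 5: 5^5 + 3 = 3128; next = 3127

7, 30, 259, 3127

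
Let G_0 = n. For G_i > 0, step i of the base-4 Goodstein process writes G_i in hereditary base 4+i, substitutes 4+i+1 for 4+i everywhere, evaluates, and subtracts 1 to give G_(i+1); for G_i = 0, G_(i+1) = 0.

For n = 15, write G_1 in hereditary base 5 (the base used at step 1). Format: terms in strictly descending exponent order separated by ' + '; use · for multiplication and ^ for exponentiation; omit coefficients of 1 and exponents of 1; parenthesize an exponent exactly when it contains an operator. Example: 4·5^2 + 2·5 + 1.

(0) 15|_4 = 3·4 + 3 ↦ 3·5 + 3|_5 = 18 ⇒ 17
(1) 17|_5 = 3·5 + 2 ↦ 3·6 + 2|_6 = 20 ⇒ 19

3·5 + 2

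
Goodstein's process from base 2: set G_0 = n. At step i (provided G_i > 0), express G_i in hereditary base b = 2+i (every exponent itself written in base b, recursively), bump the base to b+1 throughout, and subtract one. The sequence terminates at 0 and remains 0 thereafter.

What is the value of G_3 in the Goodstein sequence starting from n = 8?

6310

G_0 = 8. HB_2(8) = 2^(2 + 1). Bump = 81. G_1 = 80.
G_1 = 80. HB_3(80) = 2·3^3 + 2·3^2 + 2·3 + 2. Bump = 554. G_2 = 553.
G_2 = 553. HB_4(553) = 2·4^4 + 2·4^2 + 2·4 + 1. Bump = 6311. G_3 = 6310.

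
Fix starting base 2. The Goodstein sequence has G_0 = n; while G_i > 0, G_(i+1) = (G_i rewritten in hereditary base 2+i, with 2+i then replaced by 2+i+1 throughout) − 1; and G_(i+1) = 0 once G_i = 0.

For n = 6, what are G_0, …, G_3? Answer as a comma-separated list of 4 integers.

6, 29, 257, 3125

step 0: 6 = 2^2 + 2; sub 3 for 2: 3^3 + 3; = 30; G_1 = 30−1 = 29
step 1: 29 = 3^3 + 2; sub 4 for 3: 4^4 + 2; = 258; G_2 = 258−1 = 257
step 2: 257 = 4^4 + 1; sub 5 for 4: 5^5 + 1; = 3126; G_3 = 3126−1 = 3125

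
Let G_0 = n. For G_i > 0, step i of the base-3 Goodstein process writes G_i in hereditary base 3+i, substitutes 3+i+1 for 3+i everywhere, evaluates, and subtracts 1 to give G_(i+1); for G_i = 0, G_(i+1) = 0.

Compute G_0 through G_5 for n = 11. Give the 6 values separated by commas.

G_0=11  [base 3] 3^2 + 2  →[3↦4]→  4^2 + 2 = 18  −1 ⇒ G_1=17
G_1=17  [base 4] 4^2 + 1  →[4↦5]→  5^2 + 1 = 26  −1 ⇒ G_2=25
G_2=25  [base 5] 5^2  →[5↦6]→  6^2 = 36  −1 ⇒ G_3=35
G_3=35  [base 6] 5·6 + 5  →[6↦7]→  5·7 + 5 = 40  −1 ⇒ G_4=39
G_4=39  [base 7] 5·7 + 4  →[7↦8]→  5·8 + 4 = 44  −1 ⇒ G_5=43

11, 17, 25, 35, 39, 43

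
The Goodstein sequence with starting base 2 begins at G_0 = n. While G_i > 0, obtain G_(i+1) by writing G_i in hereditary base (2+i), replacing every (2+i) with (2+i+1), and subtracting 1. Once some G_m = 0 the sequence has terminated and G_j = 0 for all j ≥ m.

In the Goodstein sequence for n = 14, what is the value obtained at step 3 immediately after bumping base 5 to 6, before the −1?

326592

[0] 14 ≡ 2^(2 + 1) + 2^2 + 2 (base 2). Lift 3: 111. −1: 110.
[1] 110 ≡ 3^(3 + 1) + 3^3 + 2 (base 3). Lift 4: 1282. −1: 1281.
[2] 1281 ≡ 4^(4 + 1) + 4^4 + 1 (base 4). Lift 5: 18751. −1: 18750.
[3] 18750 ≡ 5^(5 + 1) + 5^5 (base 5). Lift 6: 326592. −1: 326591.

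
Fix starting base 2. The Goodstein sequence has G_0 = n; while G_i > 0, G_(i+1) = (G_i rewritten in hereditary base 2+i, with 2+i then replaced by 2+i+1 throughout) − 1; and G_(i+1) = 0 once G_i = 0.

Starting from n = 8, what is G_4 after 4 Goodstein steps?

base 2: 8 = 2^(2 + 1); at 3: 3^(3 + 1) = 81; next = 80
base 3: 80 = 2·3^3 + 2·3^2 + 2·3 + 2; at 4: 2·4^4 + 2·4^2 + 2·4 + 2 = 554; next = 553
base 4: 553 = 2·4^4 + 2·4^2 + 2·4 + 1; at 5: 2·5^5 + 2·5^2 + 2·5 + 1 = 6311; next = 6310
base 5: 6310 = 2·5^5 + 2·5^2 + 2·5; at 6: 2·6^6 + 2·6^2 + 2·6 = 93396; next = 93395

93395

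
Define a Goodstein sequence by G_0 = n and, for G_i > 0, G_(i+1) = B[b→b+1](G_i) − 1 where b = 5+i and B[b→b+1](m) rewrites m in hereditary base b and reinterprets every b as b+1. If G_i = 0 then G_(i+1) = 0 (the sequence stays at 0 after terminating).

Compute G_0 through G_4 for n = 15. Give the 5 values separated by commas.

G_0 = 15. HB_5(15) = 3·5. Bump = 18. G_1 = 17.
G_1 = 17. HB_6(17) = 2·6 + 5. Bump = 19. G_2 = 18.
G_2 = 18. HB_7(18) = 2·7 + 4. Bump = 20. G_3 = 19.
G_3 = 19. HB_8(19) = 2·8 + 3. Bump = 21. G_4 = 20.

15, 17, 18, 19, 20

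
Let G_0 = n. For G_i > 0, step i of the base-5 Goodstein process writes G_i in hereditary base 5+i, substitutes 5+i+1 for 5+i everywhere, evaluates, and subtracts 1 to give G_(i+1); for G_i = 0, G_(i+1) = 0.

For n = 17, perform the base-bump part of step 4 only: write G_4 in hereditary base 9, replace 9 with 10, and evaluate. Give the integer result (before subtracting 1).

26

(0) 17|_5 = 3·5 + 2 ↦ 3·6 + 2|_6 = 20 ⇒ 19
(1) 19|_6 = 3·6 + 1 ↦ 3·7 + 1|_7 = 22 ⇒ 21
(2) 21|_7 = 3·7 ↦ 3·8|_8 = 24 ⇒ 23
(3) 23|_8 = 2·8 + 7 ↦ 2·9 + 7|_9 = 25 ⇒ 24
(4) 24|_9 = 2·9 + 6 ↦ 2·10 + 6|_10 = 26 ⇒ 25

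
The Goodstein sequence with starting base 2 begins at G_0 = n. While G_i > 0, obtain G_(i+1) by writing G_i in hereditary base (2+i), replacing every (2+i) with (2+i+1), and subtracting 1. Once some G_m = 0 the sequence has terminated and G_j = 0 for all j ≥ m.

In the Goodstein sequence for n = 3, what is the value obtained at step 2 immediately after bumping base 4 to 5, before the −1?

(0) 3|_2 = 2 + 1 ↦ 3 + 1|_3 = 4 ⇒ 3
(1) 3|_3 = 3 ↦ 4|_4 = 4 ⇒ 3
(2) 3|_4 = 3 ↦ 3|_5 = 3 ⇒ 2

3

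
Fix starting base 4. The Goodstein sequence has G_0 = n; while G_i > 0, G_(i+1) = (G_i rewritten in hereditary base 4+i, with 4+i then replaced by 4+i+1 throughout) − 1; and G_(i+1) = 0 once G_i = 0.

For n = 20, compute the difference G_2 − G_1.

20 —HB4→ 4^2 + 4 —bump→ 5^2 + 5 = 30 —(−1)→ 29
29 —HB5→ 5^2 + 4 —bump→ 6^2 + 4 = 40 —(−1)→ 39

10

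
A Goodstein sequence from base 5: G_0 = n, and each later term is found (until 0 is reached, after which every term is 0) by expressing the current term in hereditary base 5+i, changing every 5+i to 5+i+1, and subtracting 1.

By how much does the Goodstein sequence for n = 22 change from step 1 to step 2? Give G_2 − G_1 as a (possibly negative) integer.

3

base 5: 22 = 4·5 + 2; at 6: 4·6 + 2 = 26; next = 25
base 6: 25 = 4·6 + 1; at 7: 4·7 + 1 = 29; next = 28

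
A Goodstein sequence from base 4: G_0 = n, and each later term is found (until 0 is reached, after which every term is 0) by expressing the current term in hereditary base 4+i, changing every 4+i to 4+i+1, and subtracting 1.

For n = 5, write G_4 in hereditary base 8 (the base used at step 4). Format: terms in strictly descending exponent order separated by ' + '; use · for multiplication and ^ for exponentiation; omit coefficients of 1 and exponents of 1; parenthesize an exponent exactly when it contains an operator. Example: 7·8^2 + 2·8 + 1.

3

G_0 = 5. HB_4(5) = 4 + 1. Bump = 6. G_1 = 5.
G_1 = 5. HB_5(5) = 5. Bump = 6. G_2 = 5.
G_2 = 5. HB_6(5) = 5. Bump = 5. G_3 = 4.
G_3 = 4. HB_7(4) = 4. Bump = 4. G_4 = 3.
G_4 = 3. HB_8(3) = 3. Bump = 3. G_5 = 2.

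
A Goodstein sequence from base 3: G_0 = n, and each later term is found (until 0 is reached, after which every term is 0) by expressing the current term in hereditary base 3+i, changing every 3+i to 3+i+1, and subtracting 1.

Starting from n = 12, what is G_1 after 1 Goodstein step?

19

G_0=12  [base 3] 3^2 + 3  →[3↦4]→  4^2 + 4 = 20  −1 ⇒ G_1=19
G_1=19  [base 4] 4^2 + 3  →[4↦5]→  5^2 + 3 = 28  −1 ⇒ G_2=27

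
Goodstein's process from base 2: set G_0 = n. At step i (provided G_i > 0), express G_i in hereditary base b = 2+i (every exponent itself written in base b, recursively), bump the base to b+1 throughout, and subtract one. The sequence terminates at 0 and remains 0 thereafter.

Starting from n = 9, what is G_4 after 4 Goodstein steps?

140743

step 0: 9 = 2^(2 + 1) + 1; sub 3 for 2: 3^(3 + 1) + 1; = 82; G_1 = 82−1 = 81
step 1: 81 = 3^(3 + 1); sub 4 for 3: 4^(4 + 1); = 1024; G_2 = 1024−1 = 1023
step 2: 1023 = 3·4^4 + 3·4^3 + 3·4^2 + 3·4 + 3; sub 5 for 4: 3·5^5 + 3·5^3 + 3·5^2 + 3·5 + 3; = 9843; G_3 = 9843−1 = 9842
step 3: 9842 = 3·5^5 + 3·5^3 + 3·5^2 + 3·5 + 2; sub 6 for 5: 3·6^6 + 3·6^3 + 3·6^2 + 3·6 + 2; = 140744; G_4 = 140744−1 = 140743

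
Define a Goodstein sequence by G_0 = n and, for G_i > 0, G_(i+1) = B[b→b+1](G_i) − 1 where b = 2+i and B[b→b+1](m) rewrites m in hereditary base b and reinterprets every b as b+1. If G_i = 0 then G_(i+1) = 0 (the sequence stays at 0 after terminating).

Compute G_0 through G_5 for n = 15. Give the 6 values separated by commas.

[0] 15 ≡ 2^(2 + 1) + 2^2 + 2 + 1 (base 2). Lift 3: 112. −1: 111.
[1] 111 ≡ 3^(3 + 1) + 3^3 + 3 (base 3). Lift 4: 1284. −1: 1283.
[2] 1283 ≡ 4^(4 + 1) + 4^4 + 3 (base 4). Lift 5: 18753. −1: 18752.
[3] 18752 ≡ 5^(5 + 1) + 5^5 + 2 (base 5). Lift 6: 326594. −1: 326593.
[4] 326593 ≡ 6^(6 + 1) + 6^6 + 1 (base 6). Lift 7: 6588345. −1: 6588344.

15, 111, 1283, 18752, 326593, 6588344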